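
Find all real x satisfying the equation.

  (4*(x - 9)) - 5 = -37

Step 1. [(4*(x - 9)) - 5 = -37] peel the -5: add 5 from each side ⇒ sub: 4*(x - 9) = -32.
Step 2. [4*(x - 9) = -32] 4 out front; divide by 4. So div: x - 9 = -8.
Step 3. [x - 9 = -8] the outer -9 inverts by adding 9 ⇒ sub: x = 1.

Answer: x ∈ {1}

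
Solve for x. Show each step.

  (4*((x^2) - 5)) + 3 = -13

Step 1. [(4*((x^2) - 5)) + 3 = -13] +3 is outermost — subtract 3 both sides, so sub: 4*((x^2) - 5) = -16.
Step 2. [4*((x^2) - 5) = -16] divide by the outer 4 ⇒ div: (x^2) - 5 = -4.
Step 3. [(x^2) - 5 = -4] peel the -5: add 5 from each side ⇒ sub: x^2 = 1.
Step 4. [x^2 = 1] √ both sides: 1 ≥ 0 gives two branches, so sqrt: x = 1 or -1.

Answer: x ∈ {-1, 1}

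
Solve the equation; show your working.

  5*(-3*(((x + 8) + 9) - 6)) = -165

Step 1. [5*(-3*(((x + 8) + 9) - 6)) = -165] 5·(inner) — divide through by 5. So div: -3*(((x + 8) + 9) - 6) = -33.
Step 2. [-3*(((x + 8) + 9) - 6) = -33] leading coefficient -3: divide by -3, so div: ((x + 8) + 9) - 6 = 11.
Step 3. [((x + 8) + 9) - 6 = 11] add 6: x sits inside (… - 6). So sub: (x + 8) + 9 = 17.
Step 4. [(x + 8) + 9 = 17] subtract 9: x sits inside (… + 9). So sub: x + 8 = 8.
Step 5. [x + 8 = 8] the outer +8 inverts by subtracting 8 ⇒ sub: x = 0.

Answer: x ∈ {0}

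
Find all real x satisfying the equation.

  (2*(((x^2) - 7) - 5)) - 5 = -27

Step 1. [(2*(((x^2) - 7) - 5)) - 5 = -27] -5 is outermost — add 5 both sides. So sub: 2*(((x^2) - 7) - 5) = -22.
Step 2. [2*(((x^2) - 7) - 5) = -22] leading coefficient 2: divide by 2. So div: ((x^2) - 7) - 5 = -11.
Step 3. [((x^2) - 7) - 5 = -11] peel the -5: add 5 from each side, so sub: (x^2) - 7 = -6.
Step 4. [(x^2) - 7 = -6] peel the -7: add 7 from each side. So sub: x^2 = 1.
Step 5. [x^2 = 1] √ both sides: 1 ≥ 0 gives two branches ⇒ sqrt: x = 1 or -1.

Answer: x ∈ {-1, 1}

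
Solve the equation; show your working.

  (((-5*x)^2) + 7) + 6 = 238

Step 1. [(((-5*x)^2) + 7) + 6 = 238] subtract 6: x sits inside (… + 6), so sub: ((-5*x)^2) + 7 = 232.
Step 2. [((-5*x)^2) + 7 = 232] the outer +7 inverts by subtracting 7. So sub: (-5*x)^2 = 225.
Step 3. [(-5*x)^2 = 225] √ both sides: 225 ≥ 0 gives two branches. So sqrt: -5*x = 15 or -15.
Step 4. [-5*x = 15 or -15] -5 out front; divide by -5 ⇒ div: x = -3 or 3.

Answer: x ∈ {-3, 3}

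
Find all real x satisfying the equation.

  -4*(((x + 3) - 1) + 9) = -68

Step 1. [-4*(((x + 3) - 1) + 9) = -68] -4·(inner) — divide through by -4. So div: ((x + 3) - 1) + 9 = 17.
Step 2. [((x + 3) - 1) + 9 = 17] +9 is outermost — subtract 9 both sides ⇒ sub: (x + 3) - 1 = 8.
Step 3. [(x + 3) - 1 = 8] the outer -1 inverts by adding 1 ⇒ sub: x + 3 = 9.
Step 4. [x + 3 = 9] subtract 3: x sits inside (… + 3) ⇒ sub: x = 6.

Answer: x ∈ {6}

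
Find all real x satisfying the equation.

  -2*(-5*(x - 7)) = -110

Step 1. [-2*(-5*(x - 7)) = -110] -2·(inner) — divide through by -2 ⇒ div: -5*(x - 7) = 55.
Step 2. [-5*(x - 7) = 55] LHS = -5·(…); ÷-5 both sides. So div: x - 7 = -11.
Step 3. [x - 7 = -11] peel the -7: add 7 from each side. So sub: x = -4.

Answer: x ∈ {-4}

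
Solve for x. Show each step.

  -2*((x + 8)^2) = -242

Step 1. [-2*((x + 8)^2) = -242] LHS = -2·(…); ÷-2 both sides ⇒ div: (x + 8)^2 = 121.
Step 2. [(x + 8)^2 = 121] LHS squared, RHS 121 ≥ 0: apply √ (±) ⇒ sqrt: x + 8 = 11 or -11.
Step 3. [x + 8 = 11 or -11] +8 is outermost — subtract 8 both sides. So sub: x = 3 or -19.

Answer: x ∈ {-19, 3}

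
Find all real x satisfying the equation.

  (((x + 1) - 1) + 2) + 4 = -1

Step 1. [(((x + 1) - 1) + 2) + 4 = -1] subtract 4: x sits inside (… + 4), so sub: ((x + 1) - 1) + 2 = -5.
Step 2. [((x + 1) - 1) + 2 = -5] +2 is outermost — subtract 2 both sides. So sub: (x + 1) - 1 = -7.
Step 3. [(x + 1) - 1 = -7] peel the -1: add 1 from each side, so sub: x + 1 = -6.
Step 4. [x + 1 = -6] peel the +1: subtract 1 from each side. So sub: x = -7.

Answer: x ∈ {-7}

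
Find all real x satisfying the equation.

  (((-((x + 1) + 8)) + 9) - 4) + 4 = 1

Step 1. [(((-((x + 1) + 8)) + 9) - 4) + 4 = 1] the outer +4 inverts by subtracting 4, so sub: ((-((x + 1) + 8)) + 9) - 4 = -3.
Step 2. [((-((x + 1) + 8)) + 9) - 4 = -3] add 4: x sits inside (… - 4). So sub: (-((x + 1) + 8)) + 9 = 1.
Step 3. [(-((x + 1) + 8)) + 9 = 1] +9 is outermost — subtract 9 both sides ⇒ sub: -((x + 1) + 8) = -8.
Step 4. [-((x + 1) + 8) = -8] LHS negated; negate both sides, so neg: (x + 1) + 8 = 8.
Step 5. [(x + 1) + 8 = 8] peel the +8: subtract 8 from each side ⇒ sub: x + 1 = 0.
Step 6. [x + 1 = 0] peel the +1: subtract 1 from each side. So sub: x = -1.

Answer: x ∈ {-1}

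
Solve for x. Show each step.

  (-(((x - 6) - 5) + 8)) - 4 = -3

Step 1. [(-(((x - 6) - 5) + 8)) - 4 = -3] add 4: x sits inside (… - 4). So sub: -(((x - 6) - 5) + 8) = 1.
Step 2. [-(((x - 6) - 5) + 8) = 1] flip signs both sides, so neg: ((x - 6) - 5) + 8 = -1.
Step 3. [((x - 6) - 5) + 8 = -1] the outer +8 inverts by subtracting 8 ⇒ sub: (x - 6) - 5 = -9.
Step 4. [(x - 6) - 5 = -9] peel the -5: add 5 from each side ⇒ sub: x - 6 = -4.
Step 5. [x - 6 = -4] add 6: x sits inside (… - 6). So sub: x = 2.

Answer: x ∈ {2}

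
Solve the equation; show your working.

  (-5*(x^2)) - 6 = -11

Step 1. [(-5*(x^2)) - 6 = -11] add 6: x sits inside (… - 6), so sub: -5*(x^2) = -5.
Step 2. [-5*(x^2) = -5] divide by the outer -5. So div: x^2 = 1.
Step 3. [x^2 = 1] √ both sides: 1 ≥ 0 gives two branches ⇒ sqrt: x = 1 or -1.

Answer: x ∈ {-1, 1}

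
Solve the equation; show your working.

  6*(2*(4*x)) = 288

Step 1. [6*(2*(4*x)) = 288] LHS = 6·(…); ÷6 both sides, so div: 2*(4*x) = 48.
Step 2. [2*(4*x) = 48] LHS = 2·(…); ÷2 both sides ⇒ div: 4*x = 24.
Step 3. [4*x = 24] leading coefficient 4: divide by 4 ⇒ div: x = 6.

Answer: x ∈ {6}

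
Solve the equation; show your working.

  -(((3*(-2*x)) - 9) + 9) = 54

Step 1. [-(((3*(-2*x)) - 9) + 9) = 54] LHS negated; negate both sides. So neg: ((3*(-2*x)) - 9) + 9 = -54.
Step 2. [((3*(-2*x)) - 9) + 9 = -54] subtract 9: x sits inside (… + 9) ⇒ sub: (3*(-2*x)) - 9 = -63.
Step 3. [(3*(-2*x)) - 9 = -63] -9 is outermost — add 9 both sides, so sub: 3*(-2*x) = -54.
Step 4. [3*(-2*x) = -54] LHS = 3·(…); ÷3 both sides, so div: -2*x = -18.
Step 5. [-2*x = -18] divide by the outer -2 ⇒ div: x = 9.

Answer: x ∈ {9}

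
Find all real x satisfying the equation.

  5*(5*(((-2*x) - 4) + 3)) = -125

Step 1. [5*(5*(((-2*x) - 4) + 3)) = -125] 5·(inner) — divide through by 5 ⇒ div: 5*(((-2*x) - 4) + 3) = -25.
Step 2. [5*(((-2*x) - 4) + 3) = -25] 5 out front; divide by 5 ⇒ div: ((-2*x) - 4) + 3 = -5.
Step 3. [((-2*x) - 4) + 3 = -5] 3 comes off first (subtract 3). So sub: (-2*x) - 4 = -8.
Step 4. [(-2*x) - 4 = -8] add 4: x sits inside (… - 4). So sub: -2*x = -4.
Step 5. [-2*x = -4] leading coefficient -2: divide by -2, so div: x = 2.

Answer: x ∈ {2}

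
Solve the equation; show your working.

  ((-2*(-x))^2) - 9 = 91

Step 1. [((-2*(-x))^2) - 9 = 91] -9 is outermost — add 9 both sides, so sub: (-2*(-x))^2 = 100.
Step 2. [(-2*(-x))^2 = 100] √ both sides: 100 ≥ 0 gives two branches ⇒ sqrt: -2*(-x) = 10 or -10.
Step 3. [-2*(-x) = 10 or -10] -2·(inner) — divide through by -2, so div: -x = -5 or 5.
Step 4. [-x = -5 or 5] leading − — multiply by −1. So neg: x = 5 or -5.

Answer: x ∈ {-5, 5}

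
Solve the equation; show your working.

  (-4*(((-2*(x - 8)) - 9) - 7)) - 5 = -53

Step 1. [(-4*(((-2*(x - 8)) - 9) - 7)) - 5 = -53] add 5: x sits inside (… - 5) ⇒ sub: -4*(((-2*(x - 8)) - 9) - 7) = -48.
Step 2. [-4*(((-2*(x - 8)) - 9) - 7) = -48] -4 out front; divide by -4 ⇒ div: ((-2*(x - 8)) - 9) - 7 = 12.
Step 3. [((-2*(x - 8)) - 9) - 7 = 12] 7 comes off first (add 7), so sub: (-2*(x - 8)) - 9 = 19.
Step 4. [(-2*(x - 8)) - 9 = 19] add 9: x sits inside (… - 9) ⇒ sub: -2*(x - 8) = 28.
Step 5. [-2*(x - 8) = 28] -2 out front; divide by -2, so div: x - 8 = -14.
Step 6. [x - 8 = -14] peel the -8: add 8 from each side, so sub: x = -6.

Answer: x ∈ {-6}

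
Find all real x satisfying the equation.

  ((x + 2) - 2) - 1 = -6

Step 1. [((x + 2) - 2) - 1 = -6] the outer -1 inverts by adding 1 ⇒ sub: (x + 2) - 2 = -5.
Step 2. [(x + 2) - 2 = -5] 2 comes off first (add 2). So sub: x + 2 = -3.
Step 3. [x + 2 = -3] 2 comes off first (subtract 2), so sub: x = -5.

Answer: x ∈ {-5}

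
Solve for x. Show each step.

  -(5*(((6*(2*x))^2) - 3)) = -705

Step 1. [-(5*(((6*(2*x))^2) - 3)) = -705] flip signs both sides. So neg: 5*(((6*(2*x))^2) - 3) = 705.
Step 2. [5*(((6*(2*x))^2) - 3) = 705] leading coefficient 5: divide by 5 ⇒ div: ((6*(2*x))^2) - 3 = 141.
Step 3. [((6*(2*x))^2) - 3 = 141] -3 is outermost — add 3 both sides ⇒ sub: (6*(2*x))^2 = 144.
Step 4. [(6*(2*x))^2 = 144] √ both sides: 144 ≥ 0 gives two branches ⇒ sqrt: 6*(2*x) = 12 or -12.
Step 5. [6*(2*x) = 12 or -12] divide by the outer 6. So div: 2*x = 2 or -2.
Step 6. [2*x = 2 or -2] 2 out front; divide by 2. So div: x = 1 or -1.

Answer: x ∈ {-1, 1}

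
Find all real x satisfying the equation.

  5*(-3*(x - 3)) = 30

Step 1. [5*(-3*(x - 3)) = 30] LHS = 5·(…); ÷5 both sides, so div: -3*(x - 3) = 6.
Step 2. [-3*(x - 3) = 6] LHS = -3·(…); ÷-3 both sides, so div: x - 3 = -2.
Step 3. [x - 3 = -2] the outer -3 inverts by adding 3, so sub: x = 1.

Answer: x ∈ {1}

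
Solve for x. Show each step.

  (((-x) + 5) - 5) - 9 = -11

Step 1. [(((-x) + 5) - 5) - 9 = -11] add 9: x sits inside (… - 9), so sub: ((-x) + 5) - 5 = -2.
Step 2. [((-x) + 5) - 5 = -2] -5 is outermost — add 5 both sides. So sub: (-x) + 5 = 3.
Step 3. [(-x) + 5 = 3] subtract 5: x sits inside (… + 5), so sub: -x = -2.
Step 4. [-x = -2] flip signs both sides. So neg: x = 2.

Answer: x ∈ {2}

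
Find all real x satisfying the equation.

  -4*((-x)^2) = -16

Step 1. [-4*((-x)^2) = -16] LHS = -4·(…); ÷-4 both sides. So div: (-x)^2 = 4.
Step 2. [(-x)^2 = 4] √ both sides: 4 ≥ 0 gives two branches ⇒ sqrt: -x = 2 or -2.
Step 3. [-x = 2 or -2] LHS negated; negate both sides, so neg: x = -2 or 2.

Answer: x ∈ {-2, 2}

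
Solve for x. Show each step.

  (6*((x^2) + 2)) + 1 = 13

Step 1. [(6*((x^2) + 2)) + 1 = 13] +1 is outermost — subtract 1 both sides, so sub: 6*((x^2) + 2) = 12.
Step 2. [6*((x^2) + 2) = 12] LHS = 6·(…); ÷6 both sides, so div: (x^2) + 2 = 2.
Step 3. [(x^2) + 2 = 2] peel the +2: subtract 2 from each side, so sub: x^2 = 0.
Step 4. [x^2 = 0] LHS squared, RHS 0 ≥ 0: apply √ (±) ⇒ sqrt: x = 0.

Answer: x ∈ {0}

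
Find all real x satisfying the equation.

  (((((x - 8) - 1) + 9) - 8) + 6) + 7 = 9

Step 1. [(((((x - 8) - 1) + 9) - 8) + 6) + 7 = 9] +7 is outermost — subtract 7 both sides. So sub: ((((x - 8) - 1) + 9) - 8) + 6 = 2.
Step 2. [((((x - 8) - 1) + 9) - 8) + 6 = 2] peel the +6: subtract 6 from each side. So sub: (((x - 8) - 1) + 9) - 8 = -4.
Step 3. [(((x - 8) - 1) + 9) - 8 = -4] the outer -8 inverts by adding 8. So sub: ((x - 8) - 1) + 9 = 4.
Step 4. [((x - 8) - 1) + 9 = 4] peel the +9: subtract 9 from each side, so sub: (x - 8) - 1 = -5.
Step 5. [(x - 8) - 1 = -5] the outer -1 inverts by adding 1, so sub: x - 8 = -4.
Step 6. [x - 8 = -4] the outer -8 inverts by adding 8, so sub: x = 4.

Answer: x ∈ {4}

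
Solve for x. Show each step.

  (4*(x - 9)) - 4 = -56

Step 1. [(4*(x - 9)) - 4 = -56] common factor 4 (LHS and -56) — divide through ⇒ factor: (x - 9) - 1 = -14.
Step 2. [(x - 9) - 1 = -14] -1 is outermost — add 1 both sides, so sub: x - 9 = -13.
Step 3. [x - 9 = -13] 9 comes off first (add 9). So sub: x = -4.

Answer: x ∈ {-4}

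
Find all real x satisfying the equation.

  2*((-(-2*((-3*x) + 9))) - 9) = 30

Step 1. [2*((-(-2*((-3*x) + 9))) - 9) = 30] 2 out front; divide by 2. So div: (-(-2*((-3*x) + 9))) - 9 = 15.
Step 2. [(-(-2*((-3*x) + 9))) - 9 = 15] 9 comes off first (add 9), so sub: -(-2*((-3*x) + 9)) = 24.
Step 3. [-(-2*((-3*x) + 9)) = 24] leading − — multiply by −1, so neg: -2*((-3*x) + 9) = -24.
Step 4. [-2*((-3*x) + 9) = -24] LHS = -2·(…); ÷-2 both sides. So div: (-3*x) + 9 = 12.
Step 5. [(-3*x) + 9 = 12] +9 is outermost — subtract 9 both sides, so sub: -3*x = 3.
Step 6. [-3*x = 3] -3 out front; divide by -3, so div: x = -1.

Answer: x ∈ {-1}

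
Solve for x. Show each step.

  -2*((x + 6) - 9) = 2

Step 1. [-2*((x + 6) - 9) = 2] -2·(inner) — divide through by -2. So div: (x + 6) - 9 = -1.
Step 2. [(x + 6) - 9 = -1] -9 is outermost — add 9 both sides, so sub: x + 6 = 8.
Step 3. [x + 6 = 8] subtract 6: x sits inside (… + 6), so sub: x = 2.

Answer: x ∈ {2}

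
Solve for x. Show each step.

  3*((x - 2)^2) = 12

Step 1. [3*((x - 2)^2) = 12] 3 out front; divide by 3. So div: (x - 2)^2 = 4.
Step 2. [(x - 2)^2 = 4] 4 ≥ 0, LHS is (·)² — take ±√ ⇒ sqrt: x - 2 = 2 or -2.
Step 3. [x - 2 = 2 or -2] 2 comes off first (add 2), so sub: x = 4 or 0.

Answer: x ∈ {0, 4}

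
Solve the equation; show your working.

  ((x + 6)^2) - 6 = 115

Step 1. [((x + 6)^2) - 6 = 115] -6 is outermost — add 6 both sides, so sub: (x + 6)^2 = 121.
Step 2. [(x + 6)^2 = 121] √ both sides: 121 ≥ 0 gives two branches, so sqrt: x + 6 = 11 or -11.
Step 3. [x + 6 = 11 or -11] peel the +6: subtract 6 from each side. So sub: x = 5 or -17.

Answer: x ∈ {-17, 5}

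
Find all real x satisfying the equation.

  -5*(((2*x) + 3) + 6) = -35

Step 1. [-5*(((2*x) + 3) + 6) = -35] -5·(inner) — divide through by -5. So div: ((2*x) + 3) + 6 = 7.
Step 2. [((2*x) + 3) + 6 = 7] 6 comes off first (subtract 6), so sub: (2*x) + 3 = 1.
Step 3. [(2*x) + 3 = 1] subtract 3: x sits inside (… + 3) ⇒ sub: 2*x = -2.
Step 4. [2*x = -2] LHS = 2·(…); ÷2 both sides. So div: x = -1.

Answer: x ∈ {-1}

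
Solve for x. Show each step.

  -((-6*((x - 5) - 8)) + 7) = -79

Step 1. [-((-6*((x - 5) - 8)) + 7) = -79] LHS negated; negate both sides ⇒ neg: (-6*((x - 5) - 8)) + 7 = 79.
Step 2. [(-6*((x - 5) - 8)) + 7 = 79] subtract 7: x sits inside (… + 7), so sub: -6*((x - 5) - 8) = 72.
Step 3. [-6*((x - 5) - 8) = 72] divide by the outer -6. So div: (x - 5) - 8 = -12.
Step 4. [(x - 5) - 8 = -12] peel the -8: add 8 from each side, so sub: x - 5 = -4.
Step 5. [x - 5 = -4] peel the -5: add 5 from each side. So sub: x = 1.

Answer: x ∈ {1}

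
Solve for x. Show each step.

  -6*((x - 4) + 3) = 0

Step 1. [-6*((x - 4) + 3) = 0] divide by the outer -6, so div: (x - 4) + 3 = 0.
Step 2. [(x - 4) + 3 = 0] peel the +3: subtract 3 from each side ⇒ sub: x - 4 = -3.
Step 3. [x - 4 = -3] add 4: x sits inside (… - 4), so sub: x = 1.

Answer: x ∈ {1}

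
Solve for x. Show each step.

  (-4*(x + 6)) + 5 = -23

Step 1. [(-4*(x + 6)) + 5 = -23] peel the +5: subtract 5 from each side. So sub: -4*(x + 6) = -28.
Step 2. [-4*(x + 6) = -28] LHS = -4·(…); ÷-4 both sides. So div: x + 6 = 7.
Step 3. [x + 6 = 7] peel the +6: subtract 6 from each side, so sub: x = 1.

Answer: x ∈ {1}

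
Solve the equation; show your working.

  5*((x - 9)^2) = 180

Step 1. [5*((x - 9)^2) = 180] LHS = 5·(…); ÷5 both sides, so div: (x - 9)^2 = 36.
Step 2. [(x - 9)^2 = 36] 36 ≥ 0, LHS is (·)² — take ±√ ⇒ sqrt: x - 9 = 6 or -6.
Step 3. [x - 9 = 6 or -6] -9 is outermost — add 9 both sides, so sub: x = 15 or 3.

Answer: x ∈ {3, 15}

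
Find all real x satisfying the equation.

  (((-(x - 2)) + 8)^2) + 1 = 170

Step 1. [(((-(x - 2)) + 8)^2) + 1 = 170] the outer +1 inverts by subtracting 1, so sub: ((-(x - 2)) + 8)^2 = 169.
Step 2. [((-(x - 2)) + 8)^2 = 169] LHS squared, RHS 169 ≥ 0: apply √ (±), so sqrt: (-(x - 2)) + 8 = 13 or -13.
Step 3. [(-(x - 2)) + 8 = 13 or -13] the outer +8 inverts by subtracting 8, so sub: -(x - 2) = 5 or -21.
Step 4. [-(x - 2) = 5 or -21] leading − — multiply by −1 ⇒ neg: x - 2 = -5 or 21.
Step 5. [x - 2 = -5 or 21] -2 is outermost — add 2 both sides ⇒ sub: x = -3 or 23.

Answer: x ∈ {-3, 23}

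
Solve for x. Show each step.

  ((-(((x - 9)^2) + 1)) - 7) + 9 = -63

Step 1. [((-(((x - 9)^2) + 1)) - 7) + 9 = -63] +9 is outermost — subtract 9 both sides. So sub: (-(((x - 9)^2) + 1)) - 7 = -72.
Step 2. [(-(((x - 9)^2) + 1)) - 7 = -72] peel the -7: add 7 from each side, so sub: -(((x - 9)^2) + 1) = -65.
Step 3. [-(((x - 9)^2) + 1) = -65] flip signs both sides. So neg: ((x - 9)^2) + 1 = 65.
Step 4. [((x - 9)^2) + 1 = 65] +1 is outermost — subtract 1 both sides, so sub: (x - 9)^2 = 64.
Step 5. [(x - 9)^2 = 64] √ both sides: 64 ≥ 0 gives two branches. So sqrt: x - 9 = 8 or -8.
Step 6. [x - 9 = 8 or -8] the outer -9 inverts by adding 9, so sub: x = 17 or 1.

Answer: x ∈ {1, 17}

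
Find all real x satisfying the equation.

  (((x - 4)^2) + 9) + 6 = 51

Step 1. [(((x - 4)^2) + 9) + 6 = 51] 6 comes off first (subtract 6). So sub: ((x - 4)^2) + 9 = 45.
Step 2. [((x - 4)^2) + 9 = 45] 9 comes off first (subtract 9). So sub: (x - 4)^2 = 36.
Step 3. [(x - 4)^2 = 36] LHS squared, RHS 36 ≥ 0: apply √ (±). So sqrt: x - 4 = 6 or -6.
Step 4. [x - 4 = 6 or -6] the outer -4 inverts by adding 4, so sub: x = 10 or -2.

Answer: x ∈ {-2, 10}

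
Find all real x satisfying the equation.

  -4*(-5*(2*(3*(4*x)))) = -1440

Step 1. [-4*(-5*(2*(3*(4*x)))) = -1440] LHS = -4·(…); ÷-4 both sides, so div: -5*(2*(3*(4*x))) = 360.
Step 2. [-5*(2*(3*(4*x))) = 360] -5 out front; divide by -5 ⇒ div: 2*(3*(4*x)) = -72.
Step 3. [2*(3*(4*x)) = -72] LHS = 2·(…); ÷2 both sides, so div: 3*(4*x) = -36.
Step 4. [3*(4*x) = -36] LHS = 3·(…); ÷3 both sides ⇒ div: 4*x = -12.
Step 5. [4*x = -12] leading coefficient 4: divide by 4, so div: x = -3.

Answer: x ∈ {-3}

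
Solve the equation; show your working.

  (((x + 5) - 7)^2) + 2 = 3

Step 1. [(((x + 5) - 7)^2) + 2 = 3] peel the +2: subtract 2 from each side, so sub: ((x + 5) - 7)^2 = 1.
Step 2. [((x + 5) - 7)^2 = 1] √ both sides: 1 ≥ 0 gives two branches. So sqrt: (x + 5) - 7 = 1 or -1.
Step 3. [(x + 5) - 7 = 1 or -1] peel the -7: add 7 from each side ⇒ sub: x + 5 = 8 or 6.
Step 4. [x + 5 = 8 or 6] peel the +5: subtract 5 from each side, so sub: x = 3 or 1.

Answer: x ∈ {1, 3}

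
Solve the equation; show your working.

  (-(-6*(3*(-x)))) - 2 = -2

Step 1. [(-(-6*(3*(-x)))) - 2 = -2] -2 is outermost — add 2 both sides, so sub: -(-6*(3*(-x))) = 0.
Step 2. [-(-6*(3*(-x))) = 0] leading − — multiply by −1, so neg: -6*(3*(-x)) = 0.
Step 3. [-6*(3*(-x)) = 0] -6·(inner) — divide through by -6, so div: 3*(-x) = 0.
Step 4. [3*(-x) = 0] 3·(inner) — divide through by 3, so div: -x = 0.
Step 5. [-x = 0] leading − — multiply by −1 ⇒ neg: x = 0.

Answer: x ∈ {0}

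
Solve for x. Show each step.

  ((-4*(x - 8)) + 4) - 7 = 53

Step 1. [((-4*(x - 8)) + 4) - 7 = 53] add 7: x sits inside (… - 7) ⇒ sub: (-4*(x - 8)) + 4 = 60.
Step 2. [(-4*(x - 8)) + 4 = 60] 4 comes off first (subtract 4), so sub: -4*(x - 8) = 56.
Step 3. [-4*(x - 8) = 56] leading coefficient -4: divide by -4. So div: x - 8 = -14.
Step 4. [x - 8 = -14] peel the -8: add 8 from each side. So sub: x = -6.

Answer: x ∈ {-6}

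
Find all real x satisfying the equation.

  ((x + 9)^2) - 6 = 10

Step 1. [((x + 9)^2) - 6 = 10] peel the -6: add 6 from each side. So sub: (x + 9)^2 = 16.
Step 2. [(x + 9)^2 = 16] LHS squared, RHS 16 ≥ 0: apply √ (±), so sqrt: x + 9 = 4 or -4.
Step 3. [x + 9 = 4 or -4] the outer +9 inverts by subtracting 9 ⇒ sub: x = -5 or -13.

Answer: x ∈ {-13, -5}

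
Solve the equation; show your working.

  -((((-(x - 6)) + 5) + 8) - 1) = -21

Step 1. [-((((-(x - 6)) + 5) + 8) - 1) = -21] leading − — multiply by −1 ⇒ neg: (((-(x - 6)) + 5) + 8) - 1 = 21.
Step 2. [(((-(x - 6)) + 5) + 8) - 1 = 21] peel the -1: add 1 from each side. So sub: ((-(x - 6)) + 5) + 8 = 22.
Step 3. [((-(x - 6)) + 5) + 8 = 22] the outer +8 inverts by subtracting 8. So sub: (-(x - 6)) + 5 = 14.
Step 4. [(-(x - 6)) + 5 = 14] +5 is outermost — subtract 5 both sides ⇒ sub: -(x - 6) = 9.
Step 5. [-(x - 6) = 9] leading − — multiply by −1 ⇒ neg: x - 6 = -9.
Step 6. [x - 6 = -9] the outer -6 inverts by adding 6. So sub: x = -3.

Answer: x ∈ {-3}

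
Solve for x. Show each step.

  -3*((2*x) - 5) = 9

Step 1. [-3*((2*x) - 5) = 9] LHS = -3·(…); ÷-3 both sides, so div: (2*x) - 5 = -3.
Step 2. [(2*x) - 5 = -3] peel the -5: add 5 from each side, so sub: 2*x = 2.
Step 3. [2*x = 2] 2·(inner) — divide through by 2. So div: x = 1.

Answer: x ∈ {1}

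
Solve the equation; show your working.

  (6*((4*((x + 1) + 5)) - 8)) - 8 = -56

Step 1. [(6*((4*((x + 1) + 5)) - 8)) - 8 = -56] peel the -8: add 8 from each side. So sub: 6*((4*((x + 1) + 5)) - 8) = -48.
Step 2. [6*((4*((x + 1) + 5)) - 8) = -48] 6 out front; divide by 6 ⇒ div: (4*((x + 1) + 5)) - 8 = -8.
Step 3. [(4*((x + 1) + 5)) - 8 = -8] common factor 4 (LHS and -8) — divide through, so factor: ((x + 1) + 5) - 2 = -2.
Step 4. [((x + 1) + 5) - 2 = -2] peel the -2: add 2 from each side, so sub: (x + 1) + 5 = 0.
Step 5. [(x + 1) + 5 = 0] 5 comes off first (subtract 5). So sub: x + 1 = -5.
Step 6. [x + 1 = -5] the outer +1 inverts by subtracting 1. So sub: x = -6.

Answer: x ∈ {-6}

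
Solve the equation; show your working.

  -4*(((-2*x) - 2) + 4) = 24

Step 1. [-4*(((-2*x) - 2) + 4) = 24] LHS = -4·(…); ÷-4 both sides ⇒ div: ((-2*x) - 2) + 4 = -6.
Step 2. [((-2*x) - 2) + 4 = -6] 4 comes off first (subtract 4) ⇒ sub: (-2*x) - 2 = -10.
Step 3. [(-2*x) - 2 = -10] add 2: x sits inside (… - 2). So sub: -2*x = -8.
Step 4. [-2*x = -8] divide by the outer -2, so div: x = 4.

Answer: x ∈ {4}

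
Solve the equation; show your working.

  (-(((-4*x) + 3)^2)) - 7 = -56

Step 1. [(-(((-4*x) + 3)^2)) - 7 = -56] peel the -7: add 7 from each side ⇒ sub: -(((-4*x) + 3)^2) = -49.
Step 2. [-(((-4*x) + 3)^2) = -49] LHS negated; negate both sides, so neg: ((-4*x) + 3)^2 = 49.
Step 3. [((-4*x) + 3)^2 = 49] √ both sides: 49 ≥ 0 gives two branches, so sqrt: (-4*x) + 3 = 7 or -7.
Step 4. [(-4*x) + 3 = 7 or -7] subtract 3: x sits inside (… + 3) ⇒ sub: -4*x = 4 or -10.
Step 5. [-4*x = 4 or -10] LHS = -4·(…); ÷-4 both sides. So div: x = -1 or 5/2.

Answer: x ∈ {-1, 5/2}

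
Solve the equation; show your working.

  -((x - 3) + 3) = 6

Step 1. [-((x - 3) + 3) = 6] LHS negated; negate both sides. So neg: (x - 3) + 3 = -6.
Step 2. [(x - 3) + 3 = -6] peel the +3: subtract 3 from each side. So sub: x - 3 = -9.
Step 3. [x - 3 = -9] add 3: x sits inside (… - 3), so sub: x = -6.

Answer: x ∈ {-6}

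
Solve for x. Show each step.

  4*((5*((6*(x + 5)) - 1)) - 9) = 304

Step 1. [4*((5*((6*(x + 5)) - 1)) - 9) = 304] leading coefficient 4: divide by 4 ⇒ div: (5*((6*(x + 5)) - 1)) - 9 = 76.
Step 2. [(5*((6*(x + 5)) - 1)) - 9 = 76] the outer -9 inverts by adding 9 ⇒ sub: 5*((6*(x + 5)) - 1) = 85.
Step 3. [5*((6*(x + 5)) - 1) = 85] 5·(inner) — divide through by 5, so div: (6*(x + 5)) - 1 = 17.
Step 4. [(6*(x + 5)) - 1 = 17] -1 is outermost — add 1 both sides. So sub: 6*(x + 5) = 18.
Step 5. [6*(x + 5) = 18] LHS = 6·(…); ÷6 both sides, so div: x + 5 = 3.
Step 6. [x + 5 = 3] subtract 5: x sits inside (… + 5) ⇒ sub: x = -2.

Answer: x ∈ {-2}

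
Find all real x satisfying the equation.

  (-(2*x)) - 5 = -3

Step 1. [(-(2*x)) - 5 = -3] the outer -5 inverts by adding 5. So sub: -(2*x) = 2.
Step 2. [-(2*x) = 2] leading − — multiply by −1, so neg: 2*x = -2.
Step 3. [2*x = -2] LHS = 2·(…); ÷2 both sides ⇒ div: x = -1.

Answer: x ∈ {-1}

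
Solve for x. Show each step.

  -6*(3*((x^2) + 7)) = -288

Step 1. [-6*(3*((x^2) + 7)) = -288] LHS = -6·(…); ÷-6 both sides. So div: 3*((x^2) + 7) = 48.
Step 2. [3*((x^2) + 7) = 48] leading coefficient 3: divide by 3 ⇒ div: (x^2) + 7 = 16.
Step 3. [(x^2) + 7 = 16] subtract 7: x sits inside (… + 7). So sub: x^2 = 9.
Step 4. [x^2 = 9] LHS squared, RHS 9 ≥ 0: apply √ (±), so sqrt: x = 3 or -3.

Answer: x ∈ {-3, 3}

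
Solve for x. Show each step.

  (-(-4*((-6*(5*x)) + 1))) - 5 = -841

Step 1. [(-(-4*((-6*(5*x)) + 1))) - 5 = -841] 5 comes off first (add 5) ⇒ sub: -(-4*((-6*(5*x)) + 1)) = -836.
Step 2. [-(-4*((-6*(5*x)) + 1)) = -836] flip signs both sides. So neg: -4*((-6*(5*x)) + 1) = 836.
Step 3. [-4*((-6*(5*x)) + 1) = 836] leading coefficient -4: divide by -4, so div: (-6*(5*x)) + 1 = -209.
Step 4. [(-6*(5*x)) + 1 = -209] the outer +1 inverts by subtracting 1, so sub: -6*(5*x) = -210.
Step 5. [-6*(5*x) = -210] LHS = -6·(…); ÷-6 both sides ⇒ div: 5*x = 35.
Step 6. [5*x = 35] divide by the outer 5. So div: x = 7.

Answer: x ∈ {7}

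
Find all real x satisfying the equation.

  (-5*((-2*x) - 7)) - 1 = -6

Step 1. [(-5*((-2*x) - 7)) - 1 = -6] -1 is outermost — add 1 both sides ⇒ sub: -5*((-2*x) - 7) = -5.
Step 2. [-5*((-2*x) - 7) = -5] LHS = -5·(…); ÷-5 both sides, so div: (-2*x) - 7 = 1.
Step 3. [(-2*x) - 7 = 1] peel the -7: add 7 from each side. So sub: -2*x = 8.
Step 4. [-2*x = 8] -2 out front; divide by -2, so div: x = -4.

Answer: x ∈ {-4}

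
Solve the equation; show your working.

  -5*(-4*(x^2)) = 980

Step 1. [-5*(-4*(x^2)) = 980] divide by the outer -5 ⇒ div: -4*(x^2) = -196.
Step 2. [-4*(x^2) = -196] LHS = -4·(…); ÷-4 both sides, so div: x^2 = 49.
Step 3. [x^2 = 49] LHS squared, RHS 49 ≥ 0: apply √ (±). So sqrt: x = 7 or -7.

Answer: x ∈ {-7, 7}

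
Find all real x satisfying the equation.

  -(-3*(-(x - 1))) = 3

Step 1. [-(-3*(-(x - 1))) = 3] LHS negated; negate both sides. So neg: -3*(-(x - 1)) = -3.
Step 2. [-3*(-(x - 1)) = -3] -3 out front; divide by -3 ⇒ div: -(x - 1) = 1.
Step 3. [-(x - 1) = 1] leading − — multiply by −1, so neg: x - 1 = -1.
Step 4. [x - 1 = -1] the outer -1 inverts by adding 1. So sub: x = 0.

Answer: x ∈ {0}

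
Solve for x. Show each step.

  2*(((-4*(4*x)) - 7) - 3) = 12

Step 1. [2*(((-4*(4*x)) - 7) - 3) = 12] leading coefficient 2: divide by 2. So div: ((-4*(4*x)) - 7) - 3 = 6.
Step 2. [((-4*(4*x)) - 7) - 3 = 6] 3 comes off first (add 3), so sub: (-4*(4*x)) - 7 = 9.
Step 3. [(-4*(4*x)) - 7 = 9] -7 is outermost — add 7 both sides, so sub: -4*(4*x) = 16.
Step 4. [-4*(4*x) = 16] -4·(inner) — divide through by -4 ⇒ div: 4*x = -4.
Step 5. [4*x = -4] LHS = 4·(…); ÷4 both sides. So div: x = -1.

Answer: x ∈ {-1}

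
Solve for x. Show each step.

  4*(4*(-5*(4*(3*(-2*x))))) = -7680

Step 1. [4*(4*(-5*(4*(3*(-2*x))))) = -7680] leading coefficient 4: divide by 4, so div: 4*(-5*(4*(3*(-2*x)))) = -1920.
Step 2. [4*(-5*(4*(3*(-2*x)))) = -1920] divide by the outer 4, so div: -5*(4*(3*(-2*x))) = -480.
Step 3. [-5*(4*(3*(-2*x))) = -480] -5 out front; divide by -5 ⇒ div: 4*(3*(-2*x)) = 96.
Step 4. [4*(3*(-2*x)) = 96] divide by the outer 4, so div: 3*(-2*x) = 24.
Step 5. [3*(-2*x) = 24] leading coefficient 3: divide by 3 ⇒ div: -2*x = 8.
Step 6. [-2*x = 8] -2 out front; divide by -2, so div: x = -4.

Answer: x ∈ {-4}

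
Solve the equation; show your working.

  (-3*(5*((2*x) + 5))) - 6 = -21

Step 1. [(-3*(5*((2*x) + 5))) - 6 = -21] the outer -6 inverts by adding 6, so sub: -3*(5*((2*x) + 5)) = -15.
Step 2. [-3*(5*((2*x) + 5)) = -15] -3 out front; divide by -3 ⇒ div: 5*((2*x) + 5) = 5.
Step 3. [5*((2*x) + 5) = 5] 5 out front; divide by 5, so div: (2*x) + 5 = 1.
Step 4. [(2*x) + 5 = 1] peel the +5: subtract 5 from each side, so sub: 2*x = -4.
Step 5. [2*x = -4] 2 out front; divide by 2. So div: x = -2.

Answer: x ∈ {-2}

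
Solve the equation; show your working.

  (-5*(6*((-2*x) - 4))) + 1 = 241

Step 1. [(-5*(6*((-2*x) - 4))) + 1 = 241] peel the +1: subtract 1 from each side ⇒ sub: -5*(6*((-2*x) - 4)) = 240.
Step 2. [-5*(6*((-2*x) - 4)) = 240] divide by the outer -5. So div: 6*((-2*x) - 4) = -48.
Step 3. [6*((-2*x) - 4) = -48] divide by the outer 6. So div: (-2*x) - 4 = -8.
Step 4. [(-2*x) - 4 = -8] common factor -2 (LHS and -8) — divide through. So factor: x + 2 = 4.
Step 5. [x + 2 = 4] +2 is outermost — subtract 2 both sides ⇒ sub: x = 2.

Answer: x ∈ {2}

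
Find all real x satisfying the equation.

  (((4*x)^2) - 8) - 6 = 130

Step 1. [(((4*x)^2) - 8) - 6 = 130] the outer -6 inverts by adding 6, so sub: ((4*x)^2) - 8 = 136.
Step 2. [((4*x)^2) - 8 = 136] 8 comes off first (add 8), so sub: (4*x)^2 = 144.
Step 3. [(4*x)^2 = 144] √ both sides: 144 ≥ 0 gives two branches. So sqrt: 4*x = 12 or -12.
Step 4. [4*x = 12 or -12] divide by the outer 4. So div: x = 3 or -3.

Answer: x ∈ {-3, 3}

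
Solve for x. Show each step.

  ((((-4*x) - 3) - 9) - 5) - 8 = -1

Step 1. [((((-4*x) - 3) - 9) - 5) - 8 = -1] peel the -8: add 8 from each side ⇒ sub: (((-4*x) - 3) - 9) - 5 = 7.
Step 2. [(((-4*x) - 3) - 9) - 5 = 7] -5 is outermost — add 5 both sides ⇒ sub: ((-4*x) - 3) - 9 = 12.
Step 3. [((-4*x) - 3) - 9 = 12] 9 comes off first (add 9) ⇒ sub: (-4*x) - 3 = 21.
Step 4. [(-4*x) - 3 = 21] peel the -3: add 3 from each side, so sub: -4*x = 24.
Step 5. [-4*x = 24] -4 out front; divide by -4. So div: x = -6.

Answer: x ∈ {-6}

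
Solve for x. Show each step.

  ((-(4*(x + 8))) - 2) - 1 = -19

Step 1. [((-(4*(x + 8))) - 2) - 1 = -19] the outer -1 inverts by adding 1, so sub: (-(4*(x + 8))) - 2 = -18.
Step 2. [(-(4*(x + 8))) - 2 = -18] 2 comes off first (add 2) ⇒ sub: -(4*(x + 8)) = -16.
Step 3. [-(4*(x + 8)) = -16] flip signs both sides, so neg: 4*(x + 8) = 16.
Step 4. [4*(x + 8) = 16] leading coefficient 4: divide by 4 ⇒ div: x + 8 = 4.
Step 5. [x + 8 = 4] subtract 8: x sits inside (… + 8), so sub: x = -4.

Answer: x ∈ {-4}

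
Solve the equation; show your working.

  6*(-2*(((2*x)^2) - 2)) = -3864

Step 1. [6*(-2*(((2*x)^2) - 2)) = -3864] 6 out front; divide by 6 ⇒ div: -2*(((2*x)^2) - 2) = -644.
Step 2. [-2*(((2*x)^2) - 2) = -644] -2 out front; divide by -2, so div: ((2*x)^2) - 2 = 322.
Step 3. [((2*x)^2) - 2 = 322] 2 comes off first (add 2) ⇒ sub: (2*x)^2 = 324.
Step 4. [(2*x)^2 = 324] 324 ≥ 0, LHS is (·)² — take ±√ ⇒ sqrt: 2*x = 18 or -18.
Step 5. [2*x = 18 or -18] 2 out front; divide by 2, so div: x = 9 or -9.

Answer: x ∈ {-9, 9}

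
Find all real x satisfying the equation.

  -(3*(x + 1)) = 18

Step 1. [-(3*(x + 1)) = 18] leading − — multiply by −1. So neg: 3*(x + 1) = -18.
Step 2. [3*(x + 1) = -18] 3 out front; divide by 3. So div: x + 1 = -6.
Step 3. [x + 1 = -6] peel the +1: subtract 1 from each side ⇒ sub: x = -7.

Answer: x ∈ {-7}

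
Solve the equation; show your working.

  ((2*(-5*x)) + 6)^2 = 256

Step 1. [((2*(-5*x)) + 6)^2 = 256] 256 ≥ 0, LHS is (·)² — take ±√, so sqrt: (2*(-5*x)) + 6 = 16 or -16.
Step 2. [(2*(-5*x)) + 6 = 16 or -16] subtract 6: x sits inside (… + 6) ⇒ sub: 2*(-5*x) = 10 or -22.
Step 3. [2*(-5*x) = 10 or -22] 2·(inner) — divide through by 2 ⇒ div: -5*x = 5 or -11.
Step 4. [-5*x = 5 or -11] divide by the outer -5. So div: x = -1 or 11/5.

Answer: x ∈ {-1, 11/5}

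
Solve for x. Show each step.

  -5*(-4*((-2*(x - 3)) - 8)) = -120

Step 1. [-5*(-4*((-2*(x - 3)) - 8)) = -120] -5 out front; divide by -5, so div: -4*((-2*(x - 3)) - 8) = 24.
Step 2. [-4*((-2*(x - 3)) - 8) = 24] leading coefficient -4: divide by -4, so div: (-2*(x - 3)) - 8 = -6.
Step 3. [(-2*(x - 3)) - 8 = -6] common factor -2 (LHS and -6) — divide through. So factor: (x - 3) + 4 = 3.
Step 4. [(x - 3) + 4 = 3] +4 is outermost — subtract 4 both sides, so sub: x - 3 = -1.
Step 5. [x - 3 = -1] -3 is outermost — add 3 both sides, so sub: x = 2.

Answer: x ∈ {2}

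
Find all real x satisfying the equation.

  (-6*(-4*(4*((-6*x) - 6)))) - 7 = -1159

Step 1. [(-6*(-4*(4*((-6*x) - 6)))) - 7 = -1159] add 7: x sits inside (… - 7) ⇒ sub: -6*(-4*(4*((-6*x) - 6))) = -1152.
Step 2. [-6*(-4*(4*((-6*x) - 6))) = -1152] LHS = -6·(…); ÷-6 both sides, so div: -4*(4*((-6*x) - 6)) = 192.
Step 3. [-4*(4*((-6*x) - 6)) = 192] leading coefficient -4: divide by -4. So div: 4*((-6*x) - 6) = -48.
Step 4. [4*((-6*x) - 6) = -48] divide by the outer 4 ⇒ div: (-6*x) - 6 = -12.
Step 5. [(-6*x) - 6 = -12] -6 | LHS and -6 | -12: pull -6 out ⇒ factor: x + 1 = 2.
Step 6. [x + 1 = 2] subtract 1: x sits inside (… + 1) ⇒ sub: x = 1.

Answer: x ∈ {1}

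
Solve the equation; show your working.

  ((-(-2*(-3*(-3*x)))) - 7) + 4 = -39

Step 1. [((-(-2*(-3*(-3*x)))) - 7) + 4 = -39] 4 comes off first (subtract 4). So sub: (-(-2*(-3*(-3*x)))) - 7 = -43.
Step 2. [(-(-2*(-3*(-3*x)))) - 7 = -43] -7 is outermost — add 7 both sides. So sub: -(-2*(-3*(-3*x))) = -36.
Step 3. [-(-2*(-3*(-3*x))) = -36] LHS negated; negate both sides, so neg: -2*(-3*(-3*x)) = 36.
Step 4. [-2*(-3*(-3*x)) = 36] leading coefficient -2: divide by -2 ⇒ div: -3*(-3*x) = -18.
Step 5. [-3*(-3*x) = -18] divide by the outer -3. So div: -3*x = 6.
Step 6. [-3*x = 6] divide by the outer -3, so div: x = -2.

Answer: x ∈ {-2}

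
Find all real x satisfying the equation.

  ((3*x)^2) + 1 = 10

Step 1. [((3*x)^2) + 1 = 10] 1 comes off first (subtract 1) ⇒ sub: (3*x)^2 = 9.
Step 2. [(3*x)^2 = 9] LHS squared, RHS 9 ≥ 0: apply √ (±), so sqrt: 3*x = 3 or -3.
Step 3. [3*x = 3 or -3] 3 out front; divide by 3 ⇒ div: x = 1 or -1.

Answer: x ∈ {-1, 1}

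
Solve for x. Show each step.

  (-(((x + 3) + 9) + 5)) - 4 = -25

Step 1. [(-(((x + 3) + 9) + 5)) - 4 = -25] -4 is outermost — add 4 both sides ⇒ sub: -(((x + 3) + 9) + 5) = -21.
Step 2. [-(((x + 3) + 9) + 5) = -21] flip signs both sides, so neg: ((x + 3) + 9) + 5 = 21.
Step 3. [((x + 3) + 9) + 5 = 21] the outer +5 inverts by subtracting 5 ⇒ sub: (x + 3) + 9 = 16.
Step 4. [(x + 3) + 9 = 16] the outer +9 inverts by subtracting 9 ⇒ sub: x + 3 = 7.
Step 5. [x + 3 = 7] +3 is outermost — subtract 3 both sides, so sub: x = 4.

Answer: x ∈ {4}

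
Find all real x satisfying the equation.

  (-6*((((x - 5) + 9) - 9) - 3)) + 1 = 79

Step 1. [(-6*((((x - 5) + 9) - 9) - 3)) + 1 = 79] 1 comes off first (subtract 1), so sub: -6*((((x - 5) + 9) - 9) - 3) = 78.
Step 2. [-6*((((x - 5) + 9) - 9) - 3) = 78] -6 out front; divide by -6 ⇒ div: (((x - 5) + 9) - 9) - 3 = -13.
Step 3. [(((x - 5) + 9) - 9) - 3 = -13] 3 comes off first (add 3), so sub: ((x - 5) + 9) - 9 = -10.
Step 4. [((x - 5) + 9) - 9 = -10] -9 is outermost — add 9 both sides ⇒ sub: (x - 5) + 9 = -1.
Step 5. [(x - 5) + 9 = -1] peel the +9: subtract 9 from each side ⇒ sub: x - 5 = -10.
Step 6. [x - 5 = -10] add 5: x sits inside (… - 5), so sub: x = -5.

Answer: x ∈ {-5}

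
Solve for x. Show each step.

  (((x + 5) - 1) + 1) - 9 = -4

Step 1. [(((x + 5) - 1) + 1) - 9 = -4] peel the -9: add 9 from each side ⇒ sub: ((x + 5) - 1) + 1 = 5.
Step 2. [((x + 5) - 1) + 1 = 5] peel the +1: subtract 1 from each side, so sub: (x + 5) - 1 = 4.
Step 3. [(x + 5) - 1 = 4] 1 comes off first (add 1). So sub: x + 5 = 5.
Step 4. [x + 5 = 5] 5 comes off first (subtract 5) ⇒ sub: x = 0.

Answer: x ∈ {0}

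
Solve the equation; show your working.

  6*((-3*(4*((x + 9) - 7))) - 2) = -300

Step 1. [6*((-3*(4*((x + 9) - 7))) - 2) = -300] divide by the outer 6 ⇒ div: (-3*(4*((x + 9) - 7))) - 2 = -50.
Step 2. [(-3*(4*((x + 9) - 7))) - 2 = -50] -2 is outermost — add 2 both sides. So sub: -3*(4*((x + 9) - 7)) = -48.
Step 3. [-3*(4*((x + 9) - 7)) = -48] -3 out front; divide by -3 ⇒ div: 4*((x + 9) - 7) = 16.
Step 4. [4*((x + 9) - 7) = 16] 4 out front; divide by 4 ⇒ div: (x + 9) - 7 = 4.
Step 5. [(x + 9) - 7 = 4] the outer -7 inverts by adding 7 ⇒ sub: x + 9 = 11.
Step 6. [x + 9 = 11] peel the +9: subtract 9 from each side. So sub: x = 2.

Answer: x ∈ {2}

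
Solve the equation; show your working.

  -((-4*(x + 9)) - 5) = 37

Step 1. [-((-4*(x + 9)) - 5) = 37] flip signs both sides ⇒ neg: (-4*(x + 9)) - 5 = -37.
Step 2. [(-4*(x + 9)) - 5 = -37] -5 is outermost — add 5 both sides, so sub: -4*(x + 9) = -32.
Step 3. [-4*(x + 9) = -32] -4·(inner) — divide through by -4. So div: x + 9 = 8.
Step 4. [x + 9 = 8] the outer +9 inverts by subtracting 9 ⇒ sub: x = -1.

Answer: x ∈ {-1}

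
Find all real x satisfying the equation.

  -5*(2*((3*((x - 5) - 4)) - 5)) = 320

Step 1. [-5*(2*((3*((x - 5) - 4)) - 5)) = 320] LHS = -5·(…); ÷-5 both sides. So div: 2*((3*((x - 5) - 4)) - 5) = -64.
Step 2. [2*((3*((x - 5) - 4)) - 5) = -64] leading coefficient 2: divide by 2, so div: (3*((x - 5) - 4)) - 5 = -32.
Step 3. [(3*((x - 5) - 4)) - 5 = -32] the outer -5 inverts by adding 5 ⇒ sub: 3*((x - 5) - 4) = -27.
Step 4. [3*((x - 5) - 4) = -27] 3·(inner) — divide through by 3 ⇒ div: (x - 5) - 4 = -9.
Step 5. [(x - 5) - 4 = -9] 4 comes off first (add 4) ⇒ sub: x - 5 = -5.
Step 6. [x - 5 = -5] 5 comes off first (add 5) ⇒ sub: x = 0.

Answer: x ∈ {0}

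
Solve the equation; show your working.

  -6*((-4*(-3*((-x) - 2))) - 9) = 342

Step 1. [-6*((-4*(-3*((-x) - 2))) - 9) = 342] -6 out front; divide by -6 ⇒ div: (-4*(-3*((-x) - 2))) - 9 = -57.
Step 2. [(-4*(-3*((-x) - 2))) - 9 = -57] peel the -9: add 9 from each side ⇒ sub: -4*(-3*((-x) - 2)) = -48.
Step 3. [-4*(-3*((-x) - 2)) = -48] -4 out front; divide by -4, so div: -3*((-x) - 2) = 12.
Step 4. [-3*((-x) - 2) = 12] leading coefficient -3: divide by -3. So div: (-x) - 2 = -4.
Step 5. [(-x) - 2 = -4] peel the -2: add 2 from each side. So sub: -x = -2.
Step 6. [-x = -2] flip signs both sides. So neg: x = 2.

Answer: x ∈ {2}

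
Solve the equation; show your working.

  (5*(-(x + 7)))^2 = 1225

Step 1. [(5*(-(x + 7)))^2 = 1225] √ both sides: 1225 ≥ 0 gives two branches ⇒ sqrt: 5*(-(x + 7)) = 35 or -35.
Step 2. [5*(-(x + 7)) = 35 or -35] leading coefficient 5: divide by 5. So div: -(x + 7) = 7 or -7.
Step 3. [-(x + 7) = 7 or -7] LHS negated; negate both sides, so neg: x + 7 = -7 or 7.
Step 4. [x + 7 = -7 or 7] the outer +7 inverts by subtracting 7 ⇒ sub: x = -14 or 0.

Answer: x ∈ {-14, 0}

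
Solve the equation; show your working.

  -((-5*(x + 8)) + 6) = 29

Step 1. [-((-5*(x + 8)) + 6) = 29] LHS negated; negate both sides ⇒ neg: (-5*(x + 8)) + 6 = -29.
Step 2. [(-5*(x + 8)) + 6 = -29] 6 comes off first (subtract 6) ⇒ sub: -5*(x + 8) = -35.
Step 3. [-5*(x + 8) = -35] -5·(inner) — divide through by -5. So div: x + 8 = 7.
Step 4. [x + 8 = 7] subtract 8: x sits inside (… + 8), so sub: x = -1.

Answer: x ∈ {-1}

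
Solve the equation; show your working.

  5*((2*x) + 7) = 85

Step 1. [5*((2*x) + 7) = 85] 5·(inner) — divide through by 5, so div: (2*x) + 7 = 17.
Step 2. [(2*x) + 7 = 17] peel the +7: subtract 7 from each side, so sub: 2*x = 10.
Step 3. [2*x = 10] LHS = 2·(…); ÷2 both sides ⇒ div: x = 5.

Answer: x ∈ {5}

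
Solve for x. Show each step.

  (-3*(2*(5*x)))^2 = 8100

Step 1. [(-3*(2*(5*x)))^2 = 8100] √ both sides: 8100 ≥ 0 gives two branches. So sqrt: -3*(2*(5*x)) = 90 or -90.
Step 2. [-3*(2*(5*x)) = 90 or -90] -3·(inner) — divide through by -3. So div: 2*(5*x) = -30 or 30.
Step 3. [2*(5*x) = -30 or 30] 2 out front; divide by 2, so div: 5*x = -15 or 15.
Step 4. [5*x = -15 or 15] 5·(inner) — divide through by 5, so div: x = -3 or 3.

Answer: x ∈ {-3, 3}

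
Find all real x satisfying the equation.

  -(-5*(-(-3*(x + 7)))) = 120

Step 1. [-(-5*(-(-3*(x + 7)))) = 120] flip signs both sides. So neg: -5*(-(-3*(x + 7))) = -120.
Step 2. [-5*(-(-3*(x + 7))) = -120] -5 out front; divide by -5 ⇒ div: -(-3*(x + 7)) = 24.
Step 3. [-(-3*(x + 7)) = 24] flip signs both sides ⇒ neg: -3*(x + 7) = -24.
Step 4. [-3*(x + 7) = -24] leading coefficient -3: divide by -3, so div: x + 7 = 8.
Step 5. [x + 7 = 8] +7 is outermost — subtract 7 both sides ⇒ sub: x = 1.

Answer: x ∈ {1}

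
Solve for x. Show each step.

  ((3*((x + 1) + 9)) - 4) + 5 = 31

Step 1. [((3*((x + 1) + 9)) - 4) + 5 = 31] the outer +5 inverts by subtracting 5. So sub: (3*((x + 1) + 9)) - 4 = 26.
Step 2. [(3*((x + 1) + 9)) - 4 = 26] 4 comes off first (add 4). So sub: 3*((x + 1) + 9) = 30.
Step 3. [3*((x + 1) + 9) = 30] 3·(inner) — divide through by 3, so div: (x + 1) + 9 = 10.
Step 4. [(x + 1) + 9 = 10] the outer +9 inverts by subtracting 9. So sub: x + 1 = 1.
Step 5. [x + 1 = 1] 1 comes off first (subtract 1) ⇒ sub: x = 0.

Answer: x ∈ {0}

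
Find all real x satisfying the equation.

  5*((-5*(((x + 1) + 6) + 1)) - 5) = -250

Step 1. [5*((-5*(((x + 1) + 6) + 1)) - 5) = -250] divide by the outer 5 ⇒ div: (-5*(((x + 1) + 6) + 1)) - 5 = -50.
Step 2. [(-5*(((x + 1) + 6) + 1)) - 5 = -50] 5 comes off first (add 5). So sub: -5*(((x + 1) + 6) + 1) = -45.
Step 3. [-5*(((x + 1) + 6) + 1) = -45] -5·(inner) — divide through by -5. So div: ((x + 1) + 6) + 1 = 9.
Step 4. [((x + 1) + 6) + 1 = 9] subtract 1: x sits inside (… + 1). So sub: (x + 1) + 6 = 8.
Step 5. [(x + 1) + 6 = 8] peel the +6: subtract 6 from each side. So sub: x + 1 = 2.
Step 6. [x + 1 = 2] subtract 1: x sits inside (… + 1), so sub: x = 1.

Answer: x ∈ {1}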